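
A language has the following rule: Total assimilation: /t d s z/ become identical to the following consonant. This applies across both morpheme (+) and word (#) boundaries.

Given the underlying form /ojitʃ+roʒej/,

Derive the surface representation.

[ojitʃ+roʒej]

no segment meets the rule's conditions; no change.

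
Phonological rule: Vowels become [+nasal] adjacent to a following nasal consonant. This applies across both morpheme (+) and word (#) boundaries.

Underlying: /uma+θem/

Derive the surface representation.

/u/ before nasal /m/ → [ũ]
/e/ before nasal /m/ → [ẽ]

[ũma+θẽm]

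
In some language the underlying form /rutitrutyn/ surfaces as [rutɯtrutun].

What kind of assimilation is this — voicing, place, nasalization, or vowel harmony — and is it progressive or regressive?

vowel harmony, progressive

/i/→[ɯ] /y/→[u].
Vowels agree with the first vowel, so the harmony is progressive.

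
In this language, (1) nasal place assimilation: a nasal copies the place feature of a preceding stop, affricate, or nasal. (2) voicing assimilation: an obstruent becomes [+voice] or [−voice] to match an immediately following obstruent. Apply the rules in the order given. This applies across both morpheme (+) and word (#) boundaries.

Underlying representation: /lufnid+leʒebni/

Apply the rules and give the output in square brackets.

[lufnid+leʒebmi]

Rule 1: /n/ after /b/ (labial) → [m]
After rule 1: lufnid+leʒebmi
Rule 2: no segment meets the rule's conditions; no change.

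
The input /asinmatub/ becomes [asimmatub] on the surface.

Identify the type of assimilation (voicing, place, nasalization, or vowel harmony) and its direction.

place assimilation, regressive

/n/→[m].
Each target copies a feature from the following segment, so the direction is regressive.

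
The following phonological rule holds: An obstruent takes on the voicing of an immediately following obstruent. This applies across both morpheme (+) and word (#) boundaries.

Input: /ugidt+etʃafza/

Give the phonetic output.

[ugitt+etʃavza]

/d/ before /t/ (voiceless) → [t]
/f/ before /z/ (voiced) → [v]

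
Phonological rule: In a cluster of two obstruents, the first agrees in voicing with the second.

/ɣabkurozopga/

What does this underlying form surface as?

[ɣapkurozobga]

/b/ before /k/ (voiceless) → [p]
/p/ before /g/ (voiced) → [b]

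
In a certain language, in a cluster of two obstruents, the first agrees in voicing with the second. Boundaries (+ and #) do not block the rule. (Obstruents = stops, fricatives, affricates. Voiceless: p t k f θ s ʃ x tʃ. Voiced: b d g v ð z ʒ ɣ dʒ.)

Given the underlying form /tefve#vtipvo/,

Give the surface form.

/f/ before /v/ (voiced) → [v]
/v/ before /t/ (voiceless) → [f]
/p/ before /v/ (voiced) → [b]

[tevve#ftibvo]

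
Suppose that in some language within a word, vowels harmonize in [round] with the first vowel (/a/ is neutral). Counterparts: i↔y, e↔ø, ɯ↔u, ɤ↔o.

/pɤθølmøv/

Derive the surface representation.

/ø/ harmonizes with /ɤ/ ([-round]) → [e]
/ø/ harmonizes with /ɤ/ ([-round]) → [e]

[pɤθelmev]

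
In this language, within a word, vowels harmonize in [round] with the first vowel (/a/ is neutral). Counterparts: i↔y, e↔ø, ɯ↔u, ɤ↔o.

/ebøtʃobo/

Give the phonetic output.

[ebetʃɤbɤ]

/ø/ harmonizes with /e/ ([-round]) → [e]
/o/ harmonizes with /e/ ([-round]) → [ɤ]
/o/ harmonizes with /e/ ([-round]) → [ɤ]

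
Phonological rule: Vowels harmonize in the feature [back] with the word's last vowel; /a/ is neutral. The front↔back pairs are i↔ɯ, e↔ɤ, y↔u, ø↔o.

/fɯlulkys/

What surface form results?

/ɯ/ harmonizes with /y/ ([-back]) → [i]
/u/ harmonizes with /y/ ([-back]) → [y]

[filylkys]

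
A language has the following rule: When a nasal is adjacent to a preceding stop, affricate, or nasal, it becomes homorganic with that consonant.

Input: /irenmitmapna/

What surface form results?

/m/ after /n/ (alveolar) → [n]
/m/ after /t/ (alveolar) → [n]
/n/ after /p/ (labial) → [m]

[irennitnapma]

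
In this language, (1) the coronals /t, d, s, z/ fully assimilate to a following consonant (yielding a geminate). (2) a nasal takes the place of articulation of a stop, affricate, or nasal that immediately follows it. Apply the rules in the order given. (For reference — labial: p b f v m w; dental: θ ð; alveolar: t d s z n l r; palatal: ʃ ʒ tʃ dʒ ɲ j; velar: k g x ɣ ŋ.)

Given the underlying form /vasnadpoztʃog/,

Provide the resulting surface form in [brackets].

[vannappotʃtʃog]

Rule 1: /s/ before /n/ → [n] (total assimilation)
Rule 1: /d/ before /p/ → [p] (total assimilation)
Rule 1: /z/ before /tʃ/ → [tʃ] (total assimilation)
After rule 1: vannappotʃtʃog
Rule 2: no segment meets the rule's conditions; no change.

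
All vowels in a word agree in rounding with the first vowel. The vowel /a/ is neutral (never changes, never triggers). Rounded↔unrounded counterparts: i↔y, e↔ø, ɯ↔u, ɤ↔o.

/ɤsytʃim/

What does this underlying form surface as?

[ɤsitʃim]

/y/ harmonizes with /ɤ/ ([-round]) → [i]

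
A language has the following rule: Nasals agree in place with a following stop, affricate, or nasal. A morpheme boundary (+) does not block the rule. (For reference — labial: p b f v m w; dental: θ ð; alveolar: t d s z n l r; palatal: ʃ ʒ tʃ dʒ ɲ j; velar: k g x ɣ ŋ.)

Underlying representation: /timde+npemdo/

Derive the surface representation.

[tinde+mpendo]

/m/ before /d/ (alveolar) → [n]
/n/ before /p/ (labial) → [m]
/m/ before /d/ (alveolar) → [n]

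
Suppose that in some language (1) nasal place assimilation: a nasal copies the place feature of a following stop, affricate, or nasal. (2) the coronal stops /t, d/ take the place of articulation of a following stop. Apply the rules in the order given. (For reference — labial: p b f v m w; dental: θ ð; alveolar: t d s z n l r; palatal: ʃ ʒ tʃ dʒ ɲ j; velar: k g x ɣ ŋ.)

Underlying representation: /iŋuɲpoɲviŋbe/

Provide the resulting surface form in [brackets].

Rule 1: /ɲ/ before /p/ (labial) → [m]
Rule 1: /ŋ/ before /b/ (labial) → [m]
After rule 1: iŋumpoɲvimbe
Rule 2: no segment meets the rule's conditions; no change.

[iŋumpoɲvimbe]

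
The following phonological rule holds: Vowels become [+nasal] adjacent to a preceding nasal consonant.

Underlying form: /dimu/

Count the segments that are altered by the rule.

/u/ after nasal /m/ → [ũ]
1 segment changes.

1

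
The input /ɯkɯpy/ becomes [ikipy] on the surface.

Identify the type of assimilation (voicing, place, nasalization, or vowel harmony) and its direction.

/ɯ/→[i] /ɯ/→[i].
Vowels agree with the last vowel, so the harmony is regressive.

vowel harmony, regressive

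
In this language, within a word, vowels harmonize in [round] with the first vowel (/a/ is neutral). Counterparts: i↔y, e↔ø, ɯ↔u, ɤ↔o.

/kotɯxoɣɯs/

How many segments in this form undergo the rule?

/ɯ/ harmonizes with /o/ ([+round]) → [u]
/ɯ/ harmonizes with /o/ ([+round]) → [u]
2 segments change.

2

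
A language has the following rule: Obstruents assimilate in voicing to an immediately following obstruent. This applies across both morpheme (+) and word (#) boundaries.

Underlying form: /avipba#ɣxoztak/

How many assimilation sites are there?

/p/ before /b/ (voiced) → [b]
/ɣ/ before /x/ (voiceless) → [x]
/z/ before /t/ (voiceless) → [s]
3 segments change.

3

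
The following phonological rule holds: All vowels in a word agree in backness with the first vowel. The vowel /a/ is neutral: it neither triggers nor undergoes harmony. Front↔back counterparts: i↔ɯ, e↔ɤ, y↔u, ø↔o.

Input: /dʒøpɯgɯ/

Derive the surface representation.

[dʒøpigi]

/ɯ/ harmonizes with /ø/ ([-back]) → [i]
/ɯ/ harmonizes with /ø/ ([-back]) → [i]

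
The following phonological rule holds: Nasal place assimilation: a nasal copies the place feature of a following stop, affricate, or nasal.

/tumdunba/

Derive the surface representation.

/m/ before /d/ (alveolar) → [n]
/n/ before /b/ (labial) → [m]

[tundumba]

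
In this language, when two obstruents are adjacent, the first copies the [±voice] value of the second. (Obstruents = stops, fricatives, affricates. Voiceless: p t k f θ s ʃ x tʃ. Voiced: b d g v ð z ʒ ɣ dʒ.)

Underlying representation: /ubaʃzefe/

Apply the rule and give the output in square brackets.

/ʃ/ before /z/ (voiced) → [ʒ]

[ubaʒzefe]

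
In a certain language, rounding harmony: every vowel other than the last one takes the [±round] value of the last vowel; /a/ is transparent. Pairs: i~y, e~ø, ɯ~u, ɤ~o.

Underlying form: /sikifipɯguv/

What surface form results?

/i/ harmonizes with /u/ ([+round]) → [y]
/i/ harmonizes with /u/ ([+round]) → [y]
/i/ harmonizes with /u/ ([+round]) → [y]
/ɯ/ harmonizes with /u/ ([+round]) → [u]

[sykyfypuguv]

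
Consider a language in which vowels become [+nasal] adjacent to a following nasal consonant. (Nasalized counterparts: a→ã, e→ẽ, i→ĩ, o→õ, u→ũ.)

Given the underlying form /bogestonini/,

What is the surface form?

[bogestõnĩni]

/o/ before nasal /n/ → [õ]
/i/ before nasal /n/ → [ĩ]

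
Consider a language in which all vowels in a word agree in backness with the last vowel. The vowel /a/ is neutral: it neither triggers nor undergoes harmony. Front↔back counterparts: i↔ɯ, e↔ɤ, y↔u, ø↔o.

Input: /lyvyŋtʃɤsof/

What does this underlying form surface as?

[luvuŋtʃɤsof]

/y/ harmonizes with /o/ ([+back]) → [u]
/y/ harmonizes with /o/ ([+back]) → [u]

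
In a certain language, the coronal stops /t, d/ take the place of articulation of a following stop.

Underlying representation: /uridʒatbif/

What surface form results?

[uridʒapbif]

/t/ before /b/ (labial) → [p]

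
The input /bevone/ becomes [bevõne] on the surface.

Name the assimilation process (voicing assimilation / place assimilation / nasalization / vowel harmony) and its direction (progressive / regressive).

/o/→[õ].
Each target copies a feature from the following segment, so the direction is regressive.

nasalization, regressive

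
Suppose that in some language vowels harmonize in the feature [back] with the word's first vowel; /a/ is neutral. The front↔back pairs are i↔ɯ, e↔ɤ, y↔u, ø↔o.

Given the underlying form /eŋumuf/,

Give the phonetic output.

[eŋymyf]

/u/ harmonizes with /e/ ([-back]) → [y]
/u/ harmonizes with /e/ ([-back]) → [y]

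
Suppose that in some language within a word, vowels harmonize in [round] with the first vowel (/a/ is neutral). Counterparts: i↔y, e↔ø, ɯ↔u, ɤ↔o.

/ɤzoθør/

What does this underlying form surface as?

[ɤzɤθer]

/o/ harmonizes with /ɤ/ ([-round]) → [ɤ]
/ø/ harmonizes with /ɤ/ ([-round]) → [e]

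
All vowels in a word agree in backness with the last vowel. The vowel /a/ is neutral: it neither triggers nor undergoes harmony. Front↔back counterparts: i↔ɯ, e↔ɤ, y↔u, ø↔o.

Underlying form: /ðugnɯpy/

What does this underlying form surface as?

[ðygnipy]

/u/ harmonizes with /y/ ([-back]) → [y]
/ɯ/ harmonizes with /y/ ([-back]) → [i]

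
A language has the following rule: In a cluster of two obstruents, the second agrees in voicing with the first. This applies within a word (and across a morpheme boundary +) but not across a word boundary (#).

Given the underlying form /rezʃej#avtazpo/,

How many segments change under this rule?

3

/ʃ/ after /z/ (voiced) → [ʒ]
/t/ after /v/ (voiced) → [d]
/p/ after /z/ (voiced) → [b]
3 segments change.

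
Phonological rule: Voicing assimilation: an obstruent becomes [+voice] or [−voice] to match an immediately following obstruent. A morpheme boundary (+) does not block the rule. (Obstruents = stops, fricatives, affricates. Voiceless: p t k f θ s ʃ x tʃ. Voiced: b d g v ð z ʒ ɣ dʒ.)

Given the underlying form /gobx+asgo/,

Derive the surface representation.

[gopx+azgo]

/b/ before /x/ (voiceless) → [p]
/s/ before /g/ (voiced) → [z]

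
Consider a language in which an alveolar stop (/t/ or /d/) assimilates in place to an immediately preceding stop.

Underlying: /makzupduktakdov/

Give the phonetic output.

/d/ after /p/ (labial) → [b]
/t/ after /k/ (velar) → [k]
/d/ after /k/ (velar) → [g]

[makzupbukkakgov]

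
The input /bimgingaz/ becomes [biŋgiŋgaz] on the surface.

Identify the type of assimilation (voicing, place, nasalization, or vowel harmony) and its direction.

place assimilation, regressive

/m/→[ŋ] /n/→[ŋ].
Each target copies a feature from the following segment, so the direction is regressive.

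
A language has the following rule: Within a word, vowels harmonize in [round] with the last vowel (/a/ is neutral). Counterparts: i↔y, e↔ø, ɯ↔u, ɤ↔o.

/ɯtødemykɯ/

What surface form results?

/ø/ harmonizes with /ɯ/ ([-round]) → [e]
/y/ harmonizes with /ɯ/ ([-round]) → [i]

[ɯtedemikɯ]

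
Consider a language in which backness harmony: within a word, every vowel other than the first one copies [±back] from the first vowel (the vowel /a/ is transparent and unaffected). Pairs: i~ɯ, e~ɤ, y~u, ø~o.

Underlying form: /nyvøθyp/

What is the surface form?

no segment meets the rule's conditions; no change.

[nyvøθyp]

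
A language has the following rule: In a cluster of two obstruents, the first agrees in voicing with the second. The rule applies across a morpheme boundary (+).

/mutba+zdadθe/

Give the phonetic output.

[mudba+zdatθe]

/t/ before /b/ (voiced) → [d]
/d/ before /θ/ (voiceless) → [t]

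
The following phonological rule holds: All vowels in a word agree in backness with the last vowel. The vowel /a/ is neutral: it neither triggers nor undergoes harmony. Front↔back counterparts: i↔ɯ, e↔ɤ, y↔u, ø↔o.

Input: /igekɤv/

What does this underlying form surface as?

/i/ harmonizes with /ɤ/ ([+back]) → [ɯ]
/e/ harmonizes with /ɤ/ ([+back]) → [ɤ]

[ɯgɤkɤv]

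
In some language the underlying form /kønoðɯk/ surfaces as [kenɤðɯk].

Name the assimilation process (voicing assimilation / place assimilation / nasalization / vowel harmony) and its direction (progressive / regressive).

vowel harmony, regressive

/ø/→[e] /o/→[ɤ].
Vowels agree with the last vowel, so the harmony is regressive.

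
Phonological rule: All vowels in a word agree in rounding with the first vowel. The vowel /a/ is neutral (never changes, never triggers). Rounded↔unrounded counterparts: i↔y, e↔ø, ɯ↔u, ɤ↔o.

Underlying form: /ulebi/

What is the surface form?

/e/ harmonizes with /u/ ([+round]) → [ø]
/i/ harmonizes with /u/ ([+round]) → [y]

[uløby]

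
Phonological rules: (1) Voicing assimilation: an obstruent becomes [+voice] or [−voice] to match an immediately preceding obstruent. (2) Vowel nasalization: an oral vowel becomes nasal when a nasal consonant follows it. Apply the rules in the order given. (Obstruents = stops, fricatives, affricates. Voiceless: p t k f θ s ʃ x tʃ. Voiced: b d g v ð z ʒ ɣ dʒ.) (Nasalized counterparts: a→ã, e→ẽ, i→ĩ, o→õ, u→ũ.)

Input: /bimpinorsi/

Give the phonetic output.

[bĩmpĩnorsi]

Rule 1: no segment meets the rule's conditions; no change.
After rule 1: bimpinorsi
Rule 2: /i/ before nasal /m/ → [ĩ]
Rule 2: /i/ before nasal /n/ → [ĩ]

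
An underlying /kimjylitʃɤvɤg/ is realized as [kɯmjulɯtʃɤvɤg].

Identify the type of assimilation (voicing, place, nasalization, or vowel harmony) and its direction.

/i/→[ɯ] /y/→[u] /i/→[ɯ].
Vowels agree with the last vowel, so the harmony is regressive.

vowel harmony, regressive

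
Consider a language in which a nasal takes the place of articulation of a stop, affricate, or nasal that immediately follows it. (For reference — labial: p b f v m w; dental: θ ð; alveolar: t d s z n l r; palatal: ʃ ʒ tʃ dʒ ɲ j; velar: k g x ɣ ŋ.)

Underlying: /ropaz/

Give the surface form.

[ropaz]

no segment meets the rule's conditions; no change.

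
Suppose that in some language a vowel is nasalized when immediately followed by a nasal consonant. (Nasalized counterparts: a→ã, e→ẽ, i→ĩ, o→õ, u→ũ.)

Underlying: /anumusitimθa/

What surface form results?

[ãnũmusitĩmθa]

/a/ before nasal /n/ → [ã]
/u/ before nasal /m/ → [ũ]
/i/ before nasal /m/ → [ĩ]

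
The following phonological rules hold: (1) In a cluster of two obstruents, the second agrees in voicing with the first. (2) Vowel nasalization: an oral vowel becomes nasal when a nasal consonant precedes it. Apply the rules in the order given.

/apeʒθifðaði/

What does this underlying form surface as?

Rule 1: /θ/ after /ʒ/ (voiced) → [ð]
Rule 1: /ð/ after /f/ (voiceless) → [θ]
After rule 1: apeʒðifθaði
Rule 2: no segment meets the rule's conditions; no change.

[apeʒðifθaði]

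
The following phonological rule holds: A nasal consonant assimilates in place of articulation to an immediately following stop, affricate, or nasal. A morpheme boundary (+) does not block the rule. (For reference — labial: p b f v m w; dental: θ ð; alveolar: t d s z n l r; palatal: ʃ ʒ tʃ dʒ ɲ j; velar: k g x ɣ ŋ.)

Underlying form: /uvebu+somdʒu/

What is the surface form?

/m/ before /dʒ/ (palatal) → [ɲ]

[uvebu+soɲdʒu]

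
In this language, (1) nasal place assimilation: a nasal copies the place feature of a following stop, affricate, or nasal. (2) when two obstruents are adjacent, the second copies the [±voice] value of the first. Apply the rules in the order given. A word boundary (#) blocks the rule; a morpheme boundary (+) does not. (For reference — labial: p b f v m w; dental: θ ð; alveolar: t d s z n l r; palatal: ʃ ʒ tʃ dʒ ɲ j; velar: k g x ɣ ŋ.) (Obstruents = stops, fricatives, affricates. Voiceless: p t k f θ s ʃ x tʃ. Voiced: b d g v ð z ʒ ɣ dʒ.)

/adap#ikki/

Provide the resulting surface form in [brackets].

Rule 1: no segment meets the rule's conditions; no change.
After rule 1: adap#ikki
Rule 2: no segment meets the rule's conditions; no change.

[adap#ikki]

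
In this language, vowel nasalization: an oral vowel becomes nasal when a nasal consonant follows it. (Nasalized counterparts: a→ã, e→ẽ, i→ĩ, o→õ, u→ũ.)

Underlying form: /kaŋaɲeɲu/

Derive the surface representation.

/a/ before nasal /ŋ/ → [ã]
/a/ before nasal /ɲ/ → [ã]
/e/ before nasal /ɲ/ → [ẽ]

[kãŋãɲẽɲu]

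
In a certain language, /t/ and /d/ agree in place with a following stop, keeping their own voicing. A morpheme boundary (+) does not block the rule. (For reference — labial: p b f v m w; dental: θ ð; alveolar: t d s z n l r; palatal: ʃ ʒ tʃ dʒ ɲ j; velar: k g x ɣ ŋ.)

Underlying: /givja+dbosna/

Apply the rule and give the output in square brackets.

/d/ before /b/ (labial) → [b]

[givja+bbosna]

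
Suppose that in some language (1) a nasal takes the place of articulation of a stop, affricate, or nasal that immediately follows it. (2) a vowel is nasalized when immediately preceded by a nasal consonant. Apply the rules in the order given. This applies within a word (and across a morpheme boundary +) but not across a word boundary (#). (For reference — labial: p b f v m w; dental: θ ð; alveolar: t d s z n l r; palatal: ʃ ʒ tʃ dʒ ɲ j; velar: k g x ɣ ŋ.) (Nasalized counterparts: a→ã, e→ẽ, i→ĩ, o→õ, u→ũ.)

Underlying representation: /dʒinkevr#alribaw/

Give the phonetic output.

Rule 1: /n/ before /k/ (velar) → [ŋ]
After rule 1: dʒiŋkevr#alribaw
Rule 2: no segment meets the rule's conditions; no change.

[dʒiŋkevr#alribaw]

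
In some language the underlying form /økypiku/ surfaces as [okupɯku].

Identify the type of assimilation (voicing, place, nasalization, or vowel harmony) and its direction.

vowel harmony, regressive

/ø/→[o] /y/→[u] /i/→[ɯ].
Vowels agree with the last vowel, so the harmony is regressive.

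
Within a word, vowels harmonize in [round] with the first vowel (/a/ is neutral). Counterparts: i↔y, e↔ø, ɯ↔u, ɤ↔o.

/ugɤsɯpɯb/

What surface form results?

[ugosupub]

/ɤ/ harmonizes with /u/ ([+round]) → [o]
/ɯ/ harmonizes with /u/ ([+round]) → [u]
/ɯ/ harmonizes with /u/ ([+round]) → [u]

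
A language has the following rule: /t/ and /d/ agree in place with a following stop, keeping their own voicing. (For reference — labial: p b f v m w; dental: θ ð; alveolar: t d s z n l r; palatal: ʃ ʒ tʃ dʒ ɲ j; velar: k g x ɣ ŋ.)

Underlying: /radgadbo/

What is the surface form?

[raggabbo]

/d/ before /g/ (velar) → [g]
/d/ before /b/ (labial) → [b]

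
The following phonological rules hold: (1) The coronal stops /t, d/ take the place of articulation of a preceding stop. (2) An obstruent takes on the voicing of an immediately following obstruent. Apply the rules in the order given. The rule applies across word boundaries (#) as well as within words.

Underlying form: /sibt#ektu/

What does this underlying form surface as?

[sipp#ekku]

Rule 1: /t/ after /b/ (labial) → [p]
Rule 1: /t/ after /k/ (velar) → [k]
After rule 1: sibp#ekku
Rule 2: /b/ before /p/ (voiceless) → [p]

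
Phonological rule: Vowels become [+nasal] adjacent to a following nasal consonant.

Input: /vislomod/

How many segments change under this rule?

/o/ before nasal /m/ → [õ]
1 segment changes.

1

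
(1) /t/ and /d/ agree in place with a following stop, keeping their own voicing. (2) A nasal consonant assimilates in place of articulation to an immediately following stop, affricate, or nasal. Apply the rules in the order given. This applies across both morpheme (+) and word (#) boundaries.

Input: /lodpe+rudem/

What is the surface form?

[lobpe+rudem]

Rule 1: /d/ before /p/ (labial) → [b]
After rule 1: lobpe+rudem
Rule 2: no segment meets the rule's conditions; no change.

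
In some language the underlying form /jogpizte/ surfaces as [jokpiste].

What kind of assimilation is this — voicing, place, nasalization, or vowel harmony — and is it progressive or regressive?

/g/→[k] /z/→[s].
Each target copies a feature from the following segment, so the direction is regressive.

voicing assimilation, regressive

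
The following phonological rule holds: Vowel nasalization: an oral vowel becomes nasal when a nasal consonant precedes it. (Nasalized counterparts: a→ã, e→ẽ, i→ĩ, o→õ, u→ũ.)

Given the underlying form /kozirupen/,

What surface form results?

[kozirupen]

no segment meets the rule's conditions; no change.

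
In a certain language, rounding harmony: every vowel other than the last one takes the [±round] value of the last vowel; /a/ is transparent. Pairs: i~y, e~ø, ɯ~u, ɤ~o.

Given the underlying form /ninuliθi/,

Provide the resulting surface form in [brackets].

/u/ harmonizes with /i/ ([-round]) → [ɯ]

[ninɯliθi]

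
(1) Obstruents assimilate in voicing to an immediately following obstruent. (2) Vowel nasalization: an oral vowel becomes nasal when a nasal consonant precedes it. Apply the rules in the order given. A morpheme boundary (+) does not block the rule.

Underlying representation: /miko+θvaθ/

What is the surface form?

[mĩko+ðvaθ]

Rule 1: /θ/ before /v/ (voiced) → [ð]
After rule 1: miko+ðvaθ
Rule 2: /i/ after nasal /m/ → [ĩ]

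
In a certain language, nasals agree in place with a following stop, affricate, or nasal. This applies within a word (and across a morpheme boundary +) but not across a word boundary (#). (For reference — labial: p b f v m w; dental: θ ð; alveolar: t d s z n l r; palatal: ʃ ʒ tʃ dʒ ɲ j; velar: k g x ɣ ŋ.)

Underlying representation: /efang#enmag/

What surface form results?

/n/ before /g/ (velar) → [ŋ]
/n/ before /m/ (labial) → [m]

[efaŋg#emmag]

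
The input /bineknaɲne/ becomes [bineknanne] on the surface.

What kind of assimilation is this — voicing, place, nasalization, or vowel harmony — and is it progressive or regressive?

place assimilation, regressive

/ɲ/→[n].
Each target copies a feature from the following segment, so the direction is regressive.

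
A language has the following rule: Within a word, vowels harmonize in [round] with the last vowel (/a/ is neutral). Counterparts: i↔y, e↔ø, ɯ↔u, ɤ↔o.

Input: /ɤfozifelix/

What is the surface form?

[ɤfɤzifelix]

/o/ harmonizes with /i/ ([-round]) → [ɤ]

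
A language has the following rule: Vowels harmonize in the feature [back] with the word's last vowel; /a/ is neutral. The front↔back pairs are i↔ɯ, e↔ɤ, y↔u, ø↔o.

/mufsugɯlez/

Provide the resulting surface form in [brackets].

/u/ harmonizes with /e/ ([-back]) → [y]
/u/ harmonizes with /e/ ([-back]) → [y]
/ɯ/ harmonizes with /e/ ([-back]) → [i]

[myfsygilez]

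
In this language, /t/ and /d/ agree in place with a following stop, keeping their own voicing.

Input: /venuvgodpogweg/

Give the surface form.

[venuvgobpogweg]

/d/ before /p/ (labial) → [b]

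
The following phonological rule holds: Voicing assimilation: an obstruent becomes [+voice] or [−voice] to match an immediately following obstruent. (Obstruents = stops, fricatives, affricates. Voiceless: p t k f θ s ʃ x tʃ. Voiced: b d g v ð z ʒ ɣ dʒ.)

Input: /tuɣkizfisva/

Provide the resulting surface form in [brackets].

/ɣ/ before /k/ (voiceless) → [x]
/z/ before /f/ (voiceless) → [s]
/s/ before /v/ (voiced) → [z]

[tuxkisfizva]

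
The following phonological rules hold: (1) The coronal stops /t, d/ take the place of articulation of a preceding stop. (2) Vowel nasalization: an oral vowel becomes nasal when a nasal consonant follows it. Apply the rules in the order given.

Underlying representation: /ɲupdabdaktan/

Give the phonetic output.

Rule 1: /d/ after /p/ (labial) → [b]
Rule 1: /d/ after /b/ (labial) → [b]
Rule 1: /t/ after /k/ (velar) → [k]
After rule 1: ɲupbabbakkan
Rule 2: /a/ before nasal /n/ → [ã]

[ɲupbabbakkãn]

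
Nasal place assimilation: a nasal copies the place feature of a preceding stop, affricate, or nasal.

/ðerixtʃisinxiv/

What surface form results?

no segment meets the rule's conditions; no change.

[ðerixtʃisinxiv]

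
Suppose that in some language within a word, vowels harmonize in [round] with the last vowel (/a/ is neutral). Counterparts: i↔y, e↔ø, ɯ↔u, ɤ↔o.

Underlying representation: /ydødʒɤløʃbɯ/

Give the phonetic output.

/y/ harmonizes with /ɯ/ ([-round]) → [i]
/ø/ harmonizes with /ɯ/ ([-round]) → [e]
/ø/ harmonizes with /ɯ/ ([-round]) → [e]

[idedʒɤleʃbɯ]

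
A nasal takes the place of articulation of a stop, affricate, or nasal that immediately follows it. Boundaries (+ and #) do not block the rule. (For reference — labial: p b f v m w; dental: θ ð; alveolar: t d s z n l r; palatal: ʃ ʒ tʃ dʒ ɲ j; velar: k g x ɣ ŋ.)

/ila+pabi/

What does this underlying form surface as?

no segment meets the rule's conditions; no change.

[ila+pabi]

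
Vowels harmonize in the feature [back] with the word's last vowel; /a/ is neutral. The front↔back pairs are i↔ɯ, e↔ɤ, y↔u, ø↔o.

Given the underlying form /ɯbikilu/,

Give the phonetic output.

/i/ harmonizes with /u/ ([+back]) → [ɯ]
/i/ harmonizes with /u/ ([+back]) → [ɯ]

[ɯbɯkɯlu]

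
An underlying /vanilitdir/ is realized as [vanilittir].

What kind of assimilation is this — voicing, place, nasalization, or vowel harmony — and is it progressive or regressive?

voicing assimilation, progressive

/d/→[t].
Each target copies a feature from the preceding segment, so the direction is progressive.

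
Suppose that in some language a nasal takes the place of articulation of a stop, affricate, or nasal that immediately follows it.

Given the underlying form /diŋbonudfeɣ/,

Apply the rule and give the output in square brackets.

/ŋ/ before /b/ (labial) → [m]

[dimbonudfeɣ]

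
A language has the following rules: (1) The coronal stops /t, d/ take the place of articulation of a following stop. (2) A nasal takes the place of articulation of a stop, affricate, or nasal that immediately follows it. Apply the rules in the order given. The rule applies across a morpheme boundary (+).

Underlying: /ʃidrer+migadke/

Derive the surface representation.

[ʃidrer+migagke]

Rule 1: /d/ before /k/ (velar) → [g]
After rule 1: ʃidrer+migagke
Rule 2: no segment meets the rule's conditions; no change.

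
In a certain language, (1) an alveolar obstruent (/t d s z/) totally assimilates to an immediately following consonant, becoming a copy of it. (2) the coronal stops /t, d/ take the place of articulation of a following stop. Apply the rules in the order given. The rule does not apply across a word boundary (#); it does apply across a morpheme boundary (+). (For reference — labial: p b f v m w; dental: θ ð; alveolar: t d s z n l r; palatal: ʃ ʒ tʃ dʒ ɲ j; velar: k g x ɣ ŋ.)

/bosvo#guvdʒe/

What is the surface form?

[bovvo#guvdʒe]

Rule 1: /s/ before /v/ → [v] (total assimilation)
After rule 1: bovvo#guvdʒe
Rule 2: no segment meets the rule's conditions; no change.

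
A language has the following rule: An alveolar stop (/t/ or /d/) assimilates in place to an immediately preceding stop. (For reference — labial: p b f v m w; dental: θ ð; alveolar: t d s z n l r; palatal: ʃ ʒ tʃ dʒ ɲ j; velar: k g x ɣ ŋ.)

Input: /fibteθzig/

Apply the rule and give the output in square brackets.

[fibpeθzig]

/t/ after /b/ (labial) → [p]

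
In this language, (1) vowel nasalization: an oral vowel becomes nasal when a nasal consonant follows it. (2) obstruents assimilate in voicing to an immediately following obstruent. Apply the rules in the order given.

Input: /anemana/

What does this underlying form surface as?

[ãnẽmãna]

Rule 1: /a/ before nasal /n/ → [ã]
Rule 1: /e/ before nasal /m/ → [ẽ]
Rule 1: /a/ before nasal /n/ → [ã]
After rule 1: ãnẽmãna
Rule 2: no segment meets the rule's conditions; no change.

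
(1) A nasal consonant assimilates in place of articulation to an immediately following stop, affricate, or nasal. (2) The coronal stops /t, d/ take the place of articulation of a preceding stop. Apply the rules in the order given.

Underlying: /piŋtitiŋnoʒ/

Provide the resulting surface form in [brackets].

Rule 1: /ŋ/ before /t/ (alveolar) → [n]
Rule 1: /ŋ/ before /n/ (alveolar) → [n]
After rule 1: pintitinnoʒ
Rule 2: no segment meets the rule's conditions; no change.

[pintitinnoʒ]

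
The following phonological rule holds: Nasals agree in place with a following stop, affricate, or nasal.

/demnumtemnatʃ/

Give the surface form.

/m/ before /n/ (alveolar) → [n]
/m/ before /t/ (alveolar) → [n]
/m/ before /n/ (alveolar) → [n]

[dennuntennatʃ]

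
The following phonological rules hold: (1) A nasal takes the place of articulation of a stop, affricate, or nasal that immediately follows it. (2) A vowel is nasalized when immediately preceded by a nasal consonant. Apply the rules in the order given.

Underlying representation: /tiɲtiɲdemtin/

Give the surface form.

Rule 1: /ɲ/ before /t/ (alveolar) → [n]
Rule 1: /ɲ/ before /d/ (alveolar) → [n]
Rule 1: /m/ before /t/ (alveolar) → [n]
After rule 1: tintindentin
Rule 2: no segment meets the rule's conditions; no change.

[tintindentin]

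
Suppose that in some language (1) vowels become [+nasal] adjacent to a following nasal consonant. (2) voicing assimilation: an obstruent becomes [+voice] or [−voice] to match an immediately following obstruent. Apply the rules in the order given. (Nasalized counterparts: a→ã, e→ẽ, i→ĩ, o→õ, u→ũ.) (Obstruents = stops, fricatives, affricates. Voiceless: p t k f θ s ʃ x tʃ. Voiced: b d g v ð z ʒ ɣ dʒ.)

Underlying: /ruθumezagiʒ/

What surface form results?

Rule 1: /u/ before nasal /m/ → [ũ]
After rule 1: ruθũmezagiʒ
Rule 2: no segment meets the rule's conditions; no change.

[ruθũmezagiʒ]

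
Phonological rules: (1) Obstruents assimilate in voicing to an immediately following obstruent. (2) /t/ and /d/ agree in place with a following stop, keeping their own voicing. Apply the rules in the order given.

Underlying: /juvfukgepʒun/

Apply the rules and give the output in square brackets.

[juffuggebʒun]

Rule 1: /v/ before /f/ (voiceless) → [f]
Rule 1: /k/ before /g/ (voiced) → [g]
Rule 1: /p/ before /ʒ/ (voiced) → [b]
After rule 1: juffuggebʒun
Rule 2: no segment meets the rule's conditions; no change.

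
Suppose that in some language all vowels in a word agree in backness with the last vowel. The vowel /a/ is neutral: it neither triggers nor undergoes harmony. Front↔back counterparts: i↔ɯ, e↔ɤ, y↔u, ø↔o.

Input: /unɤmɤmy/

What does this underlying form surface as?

/u/ harmonizes with /y/ ([-back]) → [y]
/ɤ/ harmonizes with /y/ ([-back]) → [e]
/ɤ/ harmonizes with /y/ ([-back]) → [e]

[ynememy]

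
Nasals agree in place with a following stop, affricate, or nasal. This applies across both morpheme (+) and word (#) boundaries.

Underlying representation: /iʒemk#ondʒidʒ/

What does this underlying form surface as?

/m/ before /k/ (velar) → [ŋ]
/n/ before /dʒ/ (palatal) → [ɲ]

[iʒeŋk#oɲdʒidʒ]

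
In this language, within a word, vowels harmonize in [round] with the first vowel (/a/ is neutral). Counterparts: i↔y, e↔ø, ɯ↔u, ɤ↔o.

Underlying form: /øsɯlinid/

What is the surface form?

[øsulynyd]

/ɯ/ harmonizes with /ø/ ([+round]) → [u]
/i/ harmonizes with /ø/ ([+round]) → [y]
/i/ harmonizes with /ø/ ([+round]) → [y]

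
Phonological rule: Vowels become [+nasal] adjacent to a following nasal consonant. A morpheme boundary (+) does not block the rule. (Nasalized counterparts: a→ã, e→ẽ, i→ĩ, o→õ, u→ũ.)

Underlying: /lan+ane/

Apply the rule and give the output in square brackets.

[lãn+ãne]

/a/ before nasal /n/ → [ã]
/a/ before nasal /n/ → [ã]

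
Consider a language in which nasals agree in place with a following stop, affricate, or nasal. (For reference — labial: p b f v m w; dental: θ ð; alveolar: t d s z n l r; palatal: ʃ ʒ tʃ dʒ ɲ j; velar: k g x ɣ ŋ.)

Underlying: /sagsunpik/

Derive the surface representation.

[sagsumpik]

/n/ before /p/ (labial) → [m]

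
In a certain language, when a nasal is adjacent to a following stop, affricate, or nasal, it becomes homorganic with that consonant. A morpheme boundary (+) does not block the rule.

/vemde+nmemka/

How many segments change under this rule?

/m/ before /d/ (alveolar) → [n]
/n/ before /m/ (labial) → [m]
/m/ before /k/ (velar) → [ŋ]
3 segments change.

3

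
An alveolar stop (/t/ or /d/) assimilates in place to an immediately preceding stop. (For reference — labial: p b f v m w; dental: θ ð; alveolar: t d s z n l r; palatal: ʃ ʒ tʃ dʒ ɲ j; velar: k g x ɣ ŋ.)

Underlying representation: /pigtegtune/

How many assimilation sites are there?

2

/t/ after /g/ (velar) → [k]
/t/ after /g/ (velar) → [k]
2 segments change.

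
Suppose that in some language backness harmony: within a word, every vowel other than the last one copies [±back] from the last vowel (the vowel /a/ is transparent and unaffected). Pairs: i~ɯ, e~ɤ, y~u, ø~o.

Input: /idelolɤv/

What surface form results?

[ɯdɤlolɤv]

/i/ harmonizes with /ɤ/ ([+back]) → [ɯ]
/e/ harmonizes with /ɤ/ ([+back]) → [ɤ]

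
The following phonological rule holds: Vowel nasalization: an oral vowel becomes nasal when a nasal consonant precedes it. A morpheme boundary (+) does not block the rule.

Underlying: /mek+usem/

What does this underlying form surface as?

[mẽk+usem]

/e/ after nasal /m/ → [ẽ]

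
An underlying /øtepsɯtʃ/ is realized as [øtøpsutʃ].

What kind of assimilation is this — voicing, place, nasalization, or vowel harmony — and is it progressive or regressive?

vowel harmony, progressive

/e/→[ø] /ɯ/→[u].
Vowels agree with the first vowel, so the harmony is progressive.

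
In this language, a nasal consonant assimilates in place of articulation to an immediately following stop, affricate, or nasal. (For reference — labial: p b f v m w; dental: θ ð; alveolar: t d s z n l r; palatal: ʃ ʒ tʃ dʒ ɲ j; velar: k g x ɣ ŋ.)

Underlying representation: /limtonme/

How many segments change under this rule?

2

/m/ before /t/ (alveolar) → [n]
/n/ before /m/ (labial) → [m]
2 segments change.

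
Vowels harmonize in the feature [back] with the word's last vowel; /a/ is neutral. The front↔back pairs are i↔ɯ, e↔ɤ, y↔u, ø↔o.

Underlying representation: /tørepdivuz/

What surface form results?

[torɤpdɯvuz]

/ø/ harmonizes with /u/ ([+back]) → [o]
/e/ harmonizes with /u/ ([+back]) → [ɤ]
/i/ harmonizes with /u/ ([+back]) → [ɯ]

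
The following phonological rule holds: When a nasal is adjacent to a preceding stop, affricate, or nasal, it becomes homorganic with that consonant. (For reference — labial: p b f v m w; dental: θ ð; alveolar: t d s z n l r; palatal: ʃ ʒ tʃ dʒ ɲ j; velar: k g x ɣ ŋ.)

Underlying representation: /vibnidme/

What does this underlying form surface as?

[vibmidne]

/n/ after /b/ (labial) → [m]
/m/ after /d/ (alveolar) → [n]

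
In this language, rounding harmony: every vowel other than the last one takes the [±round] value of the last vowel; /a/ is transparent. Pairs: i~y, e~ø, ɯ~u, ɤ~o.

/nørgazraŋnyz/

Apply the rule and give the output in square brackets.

[nørgazraŋnyz]

no segment meets the rule's conditions; no change.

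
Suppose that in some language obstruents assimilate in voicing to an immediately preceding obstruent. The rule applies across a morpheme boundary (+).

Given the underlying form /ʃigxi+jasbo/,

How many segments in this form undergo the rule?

2

/x/ after /g/ (voiced) → [ɣ]
/b/ after /s/ (voiceless) → [p]
2 segments change.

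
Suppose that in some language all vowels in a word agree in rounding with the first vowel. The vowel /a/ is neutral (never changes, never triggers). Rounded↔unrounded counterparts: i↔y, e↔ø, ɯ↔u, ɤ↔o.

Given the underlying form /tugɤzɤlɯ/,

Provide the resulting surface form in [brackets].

/ɤ/ harmonizes with /u/ ([+round]) → [o]
/ɤ/ harmonizes with /u/ ([+round]) → [o]
/ɯ/ harmonizes with /u/ ([+round]) → [u]

[tugozolu]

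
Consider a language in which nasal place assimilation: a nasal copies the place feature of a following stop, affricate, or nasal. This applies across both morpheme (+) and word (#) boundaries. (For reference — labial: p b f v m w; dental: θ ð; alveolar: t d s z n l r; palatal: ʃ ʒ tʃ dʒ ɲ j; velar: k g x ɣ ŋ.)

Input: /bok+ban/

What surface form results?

no segment meets the rule's conditions; no change.

[bok+ban]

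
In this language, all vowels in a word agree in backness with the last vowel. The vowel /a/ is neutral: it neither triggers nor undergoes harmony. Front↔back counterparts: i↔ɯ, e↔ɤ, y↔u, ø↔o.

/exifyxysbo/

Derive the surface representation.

/e/ harmonizes with /o/ ([+back]) → [ɤ]
/i/ harmonizes with /o/ ([+back]) → [ɯ]
/y/ harmonizes with /o/ ([+back]) → [u]
/y/ harmonizes with /o/ ([+back]) → [u]

[ɤxɯfuxusbo]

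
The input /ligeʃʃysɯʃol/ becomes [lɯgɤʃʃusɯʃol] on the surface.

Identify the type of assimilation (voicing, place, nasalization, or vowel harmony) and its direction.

vowel harmony, regressive

/i/→[ɯ] /e/→[ɤ] /y/→[u].
Vowels agree with the last vowel, so the harmony is regressive.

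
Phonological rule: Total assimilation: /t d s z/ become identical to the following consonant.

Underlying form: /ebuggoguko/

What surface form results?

[ebuggoguko]

no segment meets the rule's conditions; no change.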